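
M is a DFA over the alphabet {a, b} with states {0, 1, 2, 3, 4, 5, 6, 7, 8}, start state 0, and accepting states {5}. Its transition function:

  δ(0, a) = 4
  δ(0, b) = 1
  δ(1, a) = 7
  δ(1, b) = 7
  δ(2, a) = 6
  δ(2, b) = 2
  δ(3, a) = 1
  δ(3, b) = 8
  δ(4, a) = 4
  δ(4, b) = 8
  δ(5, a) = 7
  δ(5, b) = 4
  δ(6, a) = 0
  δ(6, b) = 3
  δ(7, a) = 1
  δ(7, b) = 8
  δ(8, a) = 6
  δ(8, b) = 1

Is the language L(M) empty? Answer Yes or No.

The states reachable from the start state are {0, 1, 3, 4, 6, 7, 8}.
None of the accepting states {5} is reachable, so no string is accepted and L(M) = ∅.

Yes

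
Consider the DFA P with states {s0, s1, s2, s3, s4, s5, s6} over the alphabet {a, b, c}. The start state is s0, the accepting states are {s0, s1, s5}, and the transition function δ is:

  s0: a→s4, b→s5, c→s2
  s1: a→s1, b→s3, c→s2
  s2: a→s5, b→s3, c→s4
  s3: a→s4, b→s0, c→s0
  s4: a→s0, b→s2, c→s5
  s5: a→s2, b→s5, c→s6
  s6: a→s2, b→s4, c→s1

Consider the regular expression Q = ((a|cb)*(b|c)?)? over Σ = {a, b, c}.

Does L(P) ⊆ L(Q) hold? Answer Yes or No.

The string bb is in L(P) but not in L(Q).
So L(P) ⊄ L(Q).

No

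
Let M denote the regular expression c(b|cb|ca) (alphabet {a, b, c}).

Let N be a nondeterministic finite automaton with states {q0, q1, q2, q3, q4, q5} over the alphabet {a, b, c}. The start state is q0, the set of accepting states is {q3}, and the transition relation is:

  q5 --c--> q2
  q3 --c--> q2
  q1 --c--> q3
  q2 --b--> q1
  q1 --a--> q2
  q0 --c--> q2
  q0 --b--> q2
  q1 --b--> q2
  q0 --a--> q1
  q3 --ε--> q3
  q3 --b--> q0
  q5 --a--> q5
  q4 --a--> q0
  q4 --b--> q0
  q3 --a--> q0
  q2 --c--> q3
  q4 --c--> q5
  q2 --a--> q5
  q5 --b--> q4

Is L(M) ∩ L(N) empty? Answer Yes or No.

Converting the expression M to a DFA (subset construction, then merging equivalent states) gives the minimal DFA with states {m0, m1, m2, m3, m4}, start state m0, accepting states {m3} and transitions m0: a→m1, b→m1, c→m2; m1: a→m1, b→m1, c→m1; m2: a→m1, b→m3, c→m4; m3: a→m1, b→m1, c→m1; m4: a→m3, b→m3, c→m1.
Exploring the product automaton M × N from the start pair (m0, q0), following both machines on each input symbol, reaches 11 state pairs: (m0, q0), (m1, q1), (m1, q2), (m2, q2), (m1, q3), (m1, q5), (m3, q1), (m4, q3), (m1, q0), (m1, q4), (m3, q0).
M accepts in {m3} and N accepts in {q3}; no reachable pair has both components accepting, so no string drives both machines to acceptance simultaneously and L(M) ∩ L(N) = ∅.
So no string is accepted by both, and the intersection is empty.

Yes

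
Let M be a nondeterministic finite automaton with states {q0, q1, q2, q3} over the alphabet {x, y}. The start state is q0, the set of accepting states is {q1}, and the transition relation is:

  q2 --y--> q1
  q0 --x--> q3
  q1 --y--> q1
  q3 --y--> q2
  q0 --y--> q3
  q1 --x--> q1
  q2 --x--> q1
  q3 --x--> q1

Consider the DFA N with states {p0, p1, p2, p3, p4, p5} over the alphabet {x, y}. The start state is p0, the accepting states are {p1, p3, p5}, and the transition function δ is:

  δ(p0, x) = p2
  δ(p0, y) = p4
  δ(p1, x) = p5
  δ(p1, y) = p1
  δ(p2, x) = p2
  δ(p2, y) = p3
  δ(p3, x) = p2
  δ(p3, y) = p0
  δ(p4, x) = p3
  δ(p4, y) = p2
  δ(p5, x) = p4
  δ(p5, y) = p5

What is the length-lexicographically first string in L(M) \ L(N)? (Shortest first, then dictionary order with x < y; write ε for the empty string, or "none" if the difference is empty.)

xx

The string xx is accepted by M but not by N.
No shorter string lies in the difference, and xx is the lexicographically first length-2 string in L(M) \ L(N).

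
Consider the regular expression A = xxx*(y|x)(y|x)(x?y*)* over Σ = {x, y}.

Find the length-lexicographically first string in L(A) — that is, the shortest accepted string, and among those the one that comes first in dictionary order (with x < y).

xxxx

By inspection of the expression, no string of length less than 4 matches, and xxxx is the lexicographically first match of length 4.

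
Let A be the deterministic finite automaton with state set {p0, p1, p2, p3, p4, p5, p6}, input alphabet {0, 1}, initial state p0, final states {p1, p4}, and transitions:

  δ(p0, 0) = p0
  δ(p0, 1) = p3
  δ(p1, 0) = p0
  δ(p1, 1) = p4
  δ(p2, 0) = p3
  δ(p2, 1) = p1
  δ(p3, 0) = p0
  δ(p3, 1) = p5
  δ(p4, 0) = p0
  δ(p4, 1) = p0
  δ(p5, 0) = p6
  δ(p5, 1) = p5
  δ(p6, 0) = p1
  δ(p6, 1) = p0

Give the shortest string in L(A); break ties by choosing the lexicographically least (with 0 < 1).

1100

A breadth-first search from p0 reaches an accepting state first via the path p0 → p3 → p5 → p6 → p1 on input 1100.
No string of length < 4 is accepted (BFS exhausts all shorter strings without reaching an accepting state), and 1100 is the lexicographically least accepting string of length 4.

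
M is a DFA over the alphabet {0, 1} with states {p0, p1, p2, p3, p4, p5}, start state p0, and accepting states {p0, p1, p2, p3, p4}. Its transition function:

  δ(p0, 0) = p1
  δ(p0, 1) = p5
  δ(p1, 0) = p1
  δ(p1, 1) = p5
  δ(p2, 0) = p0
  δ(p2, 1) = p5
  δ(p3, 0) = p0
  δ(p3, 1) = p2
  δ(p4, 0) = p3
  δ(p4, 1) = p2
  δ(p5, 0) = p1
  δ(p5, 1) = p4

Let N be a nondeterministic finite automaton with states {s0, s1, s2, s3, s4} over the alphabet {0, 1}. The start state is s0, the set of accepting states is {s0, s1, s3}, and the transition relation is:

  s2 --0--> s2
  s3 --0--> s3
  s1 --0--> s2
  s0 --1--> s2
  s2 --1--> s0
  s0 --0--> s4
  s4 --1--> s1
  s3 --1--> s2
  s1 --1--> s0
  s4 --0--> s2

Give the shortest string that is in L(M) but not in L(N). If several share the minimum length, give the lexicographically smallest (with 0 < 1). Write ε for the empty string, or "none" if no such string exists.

The string 0 is accepted by M but not by N.
No shorter string lies in the difference, and 0 is the lexicographically first length-1 string in L(M) \ L(N).

0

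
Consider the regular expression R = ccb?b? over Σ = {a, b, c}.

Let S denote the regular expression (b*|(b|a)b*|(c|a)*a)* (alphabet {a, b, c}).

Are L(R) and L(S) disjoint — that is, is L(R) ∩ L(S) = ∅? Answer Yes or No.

Yes

Converting the expression R to a DFA (subset construction, then merging equivalent states) gives the minimal DFA with states {r0, r1, r2, r3, r4, r5}, start state r0, accepting states {r3, r4, r5} and transitions r0: a→r1, b→r1, c→r2; r1: a→r1, b→r1, c→r1; r2: a→r1, b→r1, c→r3; r3: a→r1, b→r4, c→r1; r4: a→r1, b→r5, c→r1; r5: a→r1, b→r1, c→r1.
Converting the expression S to a DFA (subset construction, then merging equivalent states) gives the minimal DFA with states {s0, s1, s2}, start state s0, accepting states {s0} and transitions s0: a→s0, b→s0, c→s1; s1: a→s0, b→s2, c→s1; s2: a→s2, b→s2, c→s2.
Exploring the product automaton R × S from the start pair (r0, s0), following both machines on each input symbol, reaches 8 state pairs: (r0, s0), (r1, s0), (r2, s1), (r1, s1), (r1, s2), (r3, s1), (r4, s2), (r5, s2).
R accepts in {r3, r4, r5} and S accepts in {s0}; no reachable pair has both components accepting, so no string drives both machines to acceptance simultaneously and L(R) ∩ L(S) = ∅.
So no string is accepted by both, and the intersection is empty.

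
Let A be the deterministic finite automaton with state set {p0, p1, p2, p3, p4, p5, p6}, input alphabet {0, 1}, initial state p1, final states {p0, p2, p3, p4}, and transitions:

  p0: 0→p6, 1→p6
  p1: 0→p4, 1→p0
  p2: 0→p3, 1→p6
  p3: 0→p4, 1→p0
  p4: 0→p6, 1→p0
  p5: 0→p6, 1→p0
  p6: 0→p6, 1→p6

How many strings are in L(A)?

3

The useful subgraph on states {p0, p1, p4} is acyclic, so L(A) is finite; the longest accepting path visits 3 useful states, giving maximum string length 2.
Counting accepting paths from p1 by length: 2 of length 1, 1 of length 2. Total 3.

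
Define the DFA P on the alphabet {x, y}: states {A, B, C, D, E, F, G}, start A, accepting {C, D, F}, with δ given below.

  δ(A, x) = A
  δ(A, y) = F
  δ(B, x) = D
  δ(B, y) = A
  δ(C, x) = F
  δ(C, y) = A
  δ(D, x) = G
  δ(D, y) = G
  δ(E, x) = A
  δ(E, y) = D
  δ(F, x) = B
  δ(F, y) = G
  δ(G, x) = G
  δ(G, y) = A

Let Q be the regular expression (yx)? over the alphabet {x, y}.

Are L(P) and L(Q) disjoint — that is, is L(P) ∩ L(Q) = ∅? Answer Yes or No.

Yes

Converting the expression Q to a DFA (subset construction, then merging equivalent states) gives the minimal DFA with states {q0, q1, q2, q3}, start state q0, accepting states {q0, q3} and transitions q0: x→q1, y→q2; q1: x→q1, y→q1; q2: x→q3, y→q1; q3: x→q1, y→q1.
Exploring the product automaton P × Q from the start pair (A, q0), following both machines on each input symbol, reaches 8 state pairs: (A, q0), (A, q1), (F, q2), (F, q1), (B, q3), (G, q1), (B, q1), (D, q1).
P accepts in {C, D, F} and Q accepts in {q0, q3}; no reachable pair has both components accepting, so no string drives both machines to acceptance simultaneously and L(P) ∩ L(Q) = ∅.
So no string is accepted by both, and the intersection is empty.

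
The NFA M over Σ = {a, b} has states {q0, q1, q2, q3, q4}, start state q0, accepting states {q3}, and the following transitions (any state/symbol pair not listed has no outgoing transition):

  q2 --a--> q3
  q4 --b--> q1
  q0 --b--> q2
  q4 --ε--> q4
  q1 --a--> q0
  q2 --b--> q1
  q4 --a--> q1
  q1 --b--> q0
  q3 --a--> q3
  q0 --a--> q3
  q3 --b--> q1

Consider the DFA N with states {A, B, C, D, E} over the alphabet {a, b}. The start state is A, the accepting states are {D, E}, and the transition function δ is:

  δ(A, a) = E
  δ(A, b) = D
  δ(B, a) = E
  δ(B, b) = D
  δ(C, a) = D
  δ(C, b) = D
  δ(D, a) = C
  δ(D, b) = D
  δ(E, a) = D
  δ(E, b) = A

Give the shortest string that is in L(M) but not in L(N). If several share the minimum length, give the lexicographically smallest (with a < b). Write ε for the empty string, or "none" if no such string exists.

The string ba is accepted by M but not by N.
No shorter string lies in the difference, and ba is the lexicographically first length-2 string in L(M) \ L(N).

ba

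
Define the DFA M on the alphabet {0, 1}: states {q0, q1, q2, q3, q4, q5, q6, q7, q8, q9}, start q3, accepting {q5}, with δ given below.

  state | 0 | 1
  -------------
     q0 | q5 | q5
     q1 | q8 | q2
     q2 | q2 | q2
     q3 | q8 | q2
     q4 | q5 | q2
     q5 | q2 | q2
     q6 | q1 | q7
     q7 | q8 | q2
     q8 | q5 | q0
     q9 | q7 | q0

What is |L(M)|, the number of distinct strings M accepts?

The useful subgraph on states {q0, q3, q5, q8} is acyclic, so L(M) is finite; the longest accepting path visits 4 useful states, giving maximum string length 3.
Counting accepting paths from q3 by length: 1 of length 2, 2 of length 3. Total 3.

3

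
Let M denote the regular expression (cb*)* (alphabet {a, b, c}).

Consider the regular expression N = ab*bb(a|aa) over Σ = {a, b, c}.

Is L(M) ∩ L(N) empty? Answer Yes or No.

Yes

Converting the expression M to a DFA (subset construction, then merging equivalent states) gives the minimal DFA with states {m0, m1, m2}, start state m0, accepting states {m0, m2} and transitions m0: a→m1, b→m1, c→m2; m1: a→m1, b→m1, c→m1; m2: a→m1, b→m2, c→m2.
Converting the expression N to a DFA (subset construction, then merging equivalent states) gives the minimal DFA with states {n0, n1, n2, n3, n4, n5, n6}, start state n0, accepting states {n5, n6} and transitions n0: a→n1, b→n2, c→n2; n1: a→n2, b→n3, c→n2; n2: a→n2, b→n2, c→n2; n3: a→n2, b→n4, c→n2; n4: a→n5, b→n4, c→n2; n5: a→n6, b→n2, c→n2; n6: a→n2, b→n2, c→n2.
Exploring the product automaton M × N from the start pair (m0, n0), following both machines on each input symbol, reaches 8 state pairs: (m0, n0), (m1, n1), (m1, n2), (m2, n2), (m1, n3), (m1, n4), (m1, n5), (m1, n6).
M accepts in {m0, m2} and N accepts in {n5, n6}; no reachable pair has both components accepting, so no string drives both machines to acceptance simultaneously and L(M) ∩ L(N) = ∅.
So no string is accepted by both, and the intersection is empty.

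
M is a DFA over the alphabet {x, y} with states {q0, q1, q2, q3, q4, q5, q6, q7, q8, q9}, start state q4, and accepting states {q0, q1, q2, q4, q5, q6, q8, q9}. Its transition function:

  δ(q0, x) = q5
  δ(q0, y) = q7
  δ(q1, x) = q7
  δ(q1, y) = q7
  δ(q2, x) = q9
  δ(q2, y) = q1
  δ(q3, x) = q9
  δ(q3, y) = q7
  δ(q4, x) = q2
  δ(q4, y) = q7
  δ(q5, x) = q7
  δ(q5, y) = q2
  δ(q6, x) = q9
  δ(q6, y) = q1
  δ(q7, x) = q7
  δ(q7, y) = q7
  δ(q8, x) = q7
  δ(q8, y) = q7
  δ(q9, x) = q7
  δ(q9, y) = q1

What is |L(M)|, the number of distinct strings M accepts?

5

The useful subgraph on states {q1, q2, q4, q9} is acyclic, so L(M) is finite; the longest accepting path visits 4 useful states, giving maximum string length 3.
Counting accepting paths from q4 by length: 1 of length 0, 1 of length 1, 2 of length 2, 1 of length 3. Total 5.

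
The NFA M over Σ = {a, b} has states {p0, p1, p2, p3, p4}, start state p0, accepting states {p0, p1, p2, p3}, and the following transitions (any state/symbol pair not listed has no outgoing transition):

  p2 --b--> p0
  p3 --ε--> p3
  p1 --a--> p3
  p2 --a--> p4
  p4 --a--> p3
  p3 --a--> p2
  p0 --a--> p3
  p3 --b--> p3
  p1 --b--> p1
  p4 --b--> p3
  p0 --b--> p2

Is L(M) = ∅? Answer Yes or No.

The empty string ε is accepted: the run p0 ends in the accepting state p0.
Since at least one string is accepted, L(M) is not empty.

No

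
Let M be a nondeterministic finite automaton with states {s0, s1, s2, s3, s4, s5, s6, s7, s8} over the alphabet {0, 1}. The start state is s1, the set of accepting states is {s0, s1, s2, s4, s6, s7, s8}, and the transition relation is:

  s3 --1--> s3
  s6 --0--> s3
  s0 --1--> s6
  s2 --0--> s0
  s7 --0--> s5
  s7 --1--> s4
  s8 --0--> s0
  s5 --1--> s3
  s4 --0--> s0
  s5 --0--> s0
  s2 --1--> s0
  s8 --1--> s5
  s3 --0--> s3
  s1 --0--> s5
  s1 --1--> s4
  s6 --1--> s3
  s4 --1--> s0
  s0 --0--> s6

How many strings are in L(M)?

11

The useful subgraph on states {s0, s1, s4, s5, s6} is acyclic, so L(M) is finite; the longest accepting path visits 4 useful states, giving maximum string length 3.
Counting accepting paths from s1 by length: 1 of length 0, 1 of length 1, 3 of length 2, 6 of length 3. Total 11.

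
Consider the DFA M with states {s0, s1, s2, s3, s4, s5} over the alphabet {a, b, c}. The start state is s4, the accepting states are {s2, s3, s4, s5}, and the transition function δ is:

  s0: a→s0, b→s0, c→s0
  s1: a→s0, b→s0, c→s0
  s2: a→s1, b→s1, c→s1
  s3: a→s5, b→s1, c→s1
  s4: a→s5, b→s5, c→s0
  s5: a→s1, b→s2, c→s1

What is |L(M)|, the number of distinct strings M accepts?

The useful subgraph on states {s2, s4, s5} is acyclic, so L(M) is finite; the longest accepting path visits 3 useful states, giving maximum string length 2.
Counting accepting paths from s4 by length: 1 of length 0, 2 of length 1, 2 of length 2. Total 5.

5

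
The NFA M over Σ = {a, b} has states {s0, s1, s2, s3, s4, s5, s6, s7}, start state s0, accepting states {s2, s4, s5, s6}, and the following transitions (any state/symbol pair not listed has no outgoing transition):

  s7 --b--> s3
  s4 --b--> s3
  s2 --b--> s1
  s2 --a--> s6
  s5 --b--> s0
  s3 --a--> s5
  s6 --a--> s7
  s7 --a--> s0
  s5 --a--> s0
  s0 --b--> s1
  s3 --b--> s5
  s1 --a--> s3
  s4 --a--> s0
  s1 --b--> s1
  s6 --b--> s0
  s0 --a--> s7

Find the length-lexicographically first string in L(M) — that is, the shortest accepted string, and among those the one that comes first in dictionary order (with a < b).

aba

A breadth-first search from s0 reaches an accepting state first via the path s0 → s7 → s3 → s5 on input aba.
No string of length < 3 is accepted (BFS exhausts all shorter strings without reaching an accepting state), and aba is the lexicographically least accepting string of length 3.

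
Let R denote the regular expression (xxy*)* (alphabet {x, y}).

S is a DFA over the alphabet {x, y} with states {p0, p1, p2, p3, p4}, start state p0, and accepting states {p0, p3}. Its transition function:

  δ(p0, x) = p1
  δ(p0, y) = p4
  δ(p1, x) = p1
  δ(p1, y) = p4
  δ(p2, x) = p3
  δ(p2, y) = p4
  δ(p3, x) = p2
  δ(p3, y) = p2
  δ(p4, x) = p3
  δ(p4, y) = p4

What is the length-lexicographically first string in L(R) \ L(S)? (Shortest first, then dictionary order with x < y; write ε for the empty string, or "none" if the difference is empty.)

The string xx is accepted by R but not by S.
No shorter string lies in the difference, and xx is the lexicographically first length-2 string in L(R) \ L(S).

xx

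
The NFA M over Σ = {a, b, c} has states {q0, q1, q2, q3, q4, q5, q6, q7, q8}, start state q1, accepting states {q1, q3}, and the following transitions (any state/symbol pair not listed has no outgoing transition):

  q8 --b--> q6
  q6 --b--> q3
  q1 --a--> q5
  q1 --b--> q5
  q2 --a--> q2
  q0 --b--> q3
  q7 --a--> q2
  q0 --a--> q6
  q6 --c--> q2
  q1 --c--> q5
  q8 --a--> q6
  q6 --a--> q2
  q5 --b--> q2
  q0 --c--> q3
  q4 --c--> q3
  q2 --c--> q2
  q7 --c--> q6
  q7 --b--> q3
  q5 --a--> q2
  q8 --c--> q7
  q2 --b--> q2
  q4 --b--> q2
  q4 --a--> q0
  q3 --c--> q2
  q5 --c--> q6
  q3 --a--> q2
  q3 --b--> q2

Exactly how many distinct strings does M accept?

4

The useful subgraph on states {q1, q3, q5, q6} is acyclic, so L(M) is finite; the longest accepting path visits 4 useful states, giving maximum string length 3.
Counting accepting paths from q1 by length: 1 of length 0, 3 of length 3. Total 4.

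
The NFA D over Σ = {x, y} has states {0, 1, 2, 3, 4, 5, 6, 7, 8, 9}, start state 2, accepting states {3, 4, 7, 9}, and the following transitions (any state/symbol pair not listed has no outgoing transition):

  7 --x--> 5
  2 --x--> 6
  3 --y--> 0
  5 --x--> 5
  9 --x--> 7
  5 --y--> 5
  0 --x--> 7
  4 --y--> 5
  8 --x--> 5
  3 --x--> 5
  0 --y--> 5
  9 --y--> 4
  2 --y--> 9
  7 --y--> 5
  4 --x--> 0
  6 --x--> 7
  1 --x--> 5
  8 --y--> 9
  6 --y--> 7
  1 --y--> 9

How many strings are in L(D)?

The useful subgraph on states {0, 2, 4, 6, 7, 9} is acyclic, so L(D) is finite; the longest accepting path visits 5 useful states, giving maximum string length 4.
Counting accepting paths from 2 by length: 1 of length 1, 4 of length 2, 1 of length 4. Total 6.

6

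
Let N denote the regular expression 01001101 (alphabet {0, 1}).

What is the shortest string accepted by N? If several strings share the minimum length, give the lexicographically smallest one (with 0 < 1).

By inspection of the expression, no string of length less than 8 matches, and 01001101 is the lexicographically first match of length 8.

01001101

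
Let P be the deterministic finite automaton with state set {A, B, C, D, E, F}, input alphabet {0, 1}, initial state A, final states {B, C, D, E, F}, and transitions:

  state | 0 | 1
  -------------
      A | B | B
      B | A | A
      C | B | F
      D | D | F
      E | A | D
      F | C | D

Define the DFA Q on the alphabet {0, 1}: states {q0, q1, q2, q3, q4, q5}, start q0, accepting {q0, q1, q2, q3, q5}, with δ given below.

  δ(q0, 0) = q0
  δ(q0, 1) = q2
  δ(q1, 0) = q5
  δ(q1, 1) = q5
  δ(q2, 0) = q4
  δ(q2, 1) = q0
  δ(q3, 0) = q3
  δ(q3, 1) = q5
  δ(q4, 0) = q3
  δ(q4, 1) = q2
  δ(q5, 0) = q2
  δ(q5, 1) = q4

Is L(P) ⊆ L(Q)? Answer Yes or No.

No

The string 010 is in L(P) but not in L(Q).
So L(P) ⊄ L(Q).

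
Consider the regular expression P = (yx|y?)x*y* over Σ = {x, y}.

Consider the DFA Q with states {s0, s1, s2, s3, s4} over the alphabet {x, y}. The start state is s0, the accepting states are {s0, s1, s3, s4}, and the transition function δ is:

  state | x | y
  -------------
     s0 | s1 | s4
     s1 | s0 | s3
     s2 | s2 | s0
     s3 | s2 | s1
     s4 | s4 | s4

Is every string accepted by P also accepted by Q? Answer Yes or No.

Converting the expression P to a DFA (subset construction, then merging equivalent states) gives the minimal DFA with states {p0, p1, p2, p3}, start state p0, accepting states {p0, p1, p2} and transitions p0: x→p1, y→p1; p1: x→p1, y→p2; p2: x→p3, y→p2; p3: x→p3, y→p3.
Exploring the product automaton P × Q from the start pair (p0, s0), following both machines on each input symbol, reaches 12 state pairs: (p0, s0), (p1, s1), (p1, s4), (p1, s0), (p2, s3), (p2, s4), (p3, s2), (p2, s1), (p3, s4), (p3, s0), (p3, s1), (p3, s3).
P accepts in {p0, p1, p2} and Q accepts in {s0, s1, s3, s4}. The reachable pairs whose P-component is accepting are (p0, s0), (p1, s1), (p1, s4), (p1, s0), (p2, s3), (p2, s4), (p2, s1); in each of them the Q-component is accepting too, so the product for L(P) \ L(Q) (P-component accepting, Q-component rejecting) has no reachable accepting pair and the difference is empty.
Hence every string in L(P) is also in L(Q).

Yes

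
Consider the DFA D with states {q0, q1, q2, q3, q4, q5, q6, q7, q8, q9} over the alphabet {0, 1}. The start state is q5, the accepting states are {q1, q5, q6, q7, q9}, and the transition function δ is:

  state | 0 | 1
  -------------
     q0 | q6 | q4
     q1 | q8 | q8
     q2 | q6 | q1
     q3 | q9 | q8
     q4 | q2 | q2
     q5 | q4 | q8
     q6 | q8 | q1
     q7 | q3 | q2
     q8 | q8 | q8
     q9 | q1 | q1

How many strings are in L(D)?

7

The useful subgraph on states {q1, q2, q4, q5, q6} is acyclic, so L(D) is finite; the longest accepting path visits 5 useful states, giving maximum string length 4.
Counting accepting paths from q5 by length: 1 of length 0, 4 of length 3, 2 of length 4. Total 7.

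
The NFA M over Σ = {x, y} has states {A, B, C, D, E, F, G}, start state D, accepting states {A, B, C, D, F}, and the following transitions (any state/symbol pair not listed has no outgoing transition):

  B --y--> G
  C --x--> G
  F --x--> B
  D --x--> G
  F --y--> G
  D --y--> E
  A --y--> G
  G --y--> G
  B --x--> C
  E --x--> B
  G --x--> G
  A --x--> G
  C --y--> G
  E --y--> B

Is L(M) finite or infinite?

finite

The useful states (reachable from D and able to reach an accepting state) are {B, C, D, E}.
Restricted to these states the transition graph has no cycle, so every accepting path has bounded length and L is finite.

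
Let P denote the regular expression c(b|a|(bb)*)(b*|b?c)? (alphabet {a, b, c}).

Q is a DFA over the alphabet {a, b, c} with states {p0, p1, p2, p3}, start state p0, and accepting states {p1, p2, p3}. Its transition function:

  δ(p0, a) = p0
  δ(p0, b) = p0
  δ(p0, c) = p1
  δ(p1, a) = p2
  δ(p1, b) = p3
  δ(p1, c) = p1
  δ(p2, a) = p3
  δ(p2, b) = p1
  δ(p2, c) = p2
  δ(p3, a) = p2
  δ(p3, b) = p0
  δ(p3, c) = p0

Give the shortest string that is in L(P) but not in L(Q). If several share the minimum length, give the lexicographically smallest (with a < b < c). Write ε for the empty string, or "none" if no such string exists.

The string cbb is accepted by P but not by Q.
No shorter string lies in the difference, and cbb is the lexicographically first length-3 string in L(P) \ L(Q).

cbb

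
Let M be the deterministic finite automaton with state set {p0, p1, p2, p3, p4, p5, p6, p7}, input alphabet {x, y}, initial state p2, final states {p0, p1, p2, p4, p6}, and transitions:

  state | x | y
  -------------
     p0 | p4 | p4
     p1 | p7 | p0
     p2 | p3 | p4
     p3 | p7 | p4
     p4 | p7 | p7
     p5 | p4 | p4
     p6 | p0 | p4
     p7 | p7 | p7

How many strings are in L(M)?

The useful subgraph on states {p2, p3, p4} is acyclic, so L(M) is finite; the longest accepting path visits 3 useful states, giving maximum string length 2.
Counting accepting paths from p2 by length: 1 of length 0, 1 of length 1, 1 of length 2. Total 3.

3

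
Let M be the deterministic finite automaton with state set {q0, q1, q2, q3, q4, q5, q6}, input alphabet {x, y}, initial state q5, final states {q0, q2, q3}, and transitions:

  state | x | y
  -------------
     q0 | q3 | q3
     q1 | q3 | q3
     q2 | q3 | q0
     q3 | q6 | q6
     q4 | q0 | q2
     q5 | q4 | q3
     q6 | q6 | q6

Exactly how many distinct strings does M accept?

9

The useful subgraph on states {q0, q2, q3, q4, q5} is acyclic, so L(M) is finite; the longest accepting path visits 5 useful states, giving maximum string length 4.
Counting accepting paths from q5 by length: 1 of length 1, 2 of length 2, 4 of length 3, 2 of length 4. Total 9.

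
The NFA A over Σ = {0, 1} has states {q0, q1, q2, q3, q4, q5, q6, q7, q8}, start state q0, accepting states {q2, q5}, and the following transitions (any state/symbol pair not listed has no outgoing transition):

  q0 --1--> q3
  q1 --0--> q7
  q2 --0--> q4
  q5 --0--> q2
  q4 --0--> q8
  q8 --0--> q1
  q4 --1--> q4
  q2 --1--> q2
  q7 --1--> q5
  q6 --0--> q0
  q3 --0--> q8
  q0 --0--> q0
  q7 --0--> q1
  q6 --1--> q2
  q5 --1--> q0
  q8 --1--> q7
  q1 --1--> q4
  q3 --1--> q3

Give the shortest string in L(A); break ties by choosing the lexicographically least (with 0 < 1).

1011

A breadth-first search from q0 reaches an accepting state first via the path q0 → q3 → q8 → q7 → q5 on input 1011.
No string of length < 4 is accepted (BFS exhausts all shorter strings without reaching an accepting state), and 1011 is the lexicographically least accepting string of length 4.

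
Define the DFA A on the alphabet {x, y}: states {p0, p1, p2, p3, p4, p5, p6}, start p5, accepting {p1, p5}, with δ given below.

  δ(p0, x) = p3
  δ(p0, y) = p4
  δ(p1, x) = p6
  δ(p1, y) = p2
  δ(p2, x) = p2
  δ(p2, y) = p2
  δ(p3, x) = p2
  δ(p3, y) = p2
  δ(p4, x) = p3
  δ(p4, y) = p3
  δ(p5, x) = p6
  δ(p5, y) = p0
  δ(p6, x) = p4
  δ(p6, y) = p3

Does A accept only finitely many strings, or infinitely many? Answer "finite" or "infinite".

The useful states (reachable from p5 and able to reach an accepting state) are {p5}.
Restricted to these states the transition graph has no cycle, so every accepting path has bounded length and L is finite.

finite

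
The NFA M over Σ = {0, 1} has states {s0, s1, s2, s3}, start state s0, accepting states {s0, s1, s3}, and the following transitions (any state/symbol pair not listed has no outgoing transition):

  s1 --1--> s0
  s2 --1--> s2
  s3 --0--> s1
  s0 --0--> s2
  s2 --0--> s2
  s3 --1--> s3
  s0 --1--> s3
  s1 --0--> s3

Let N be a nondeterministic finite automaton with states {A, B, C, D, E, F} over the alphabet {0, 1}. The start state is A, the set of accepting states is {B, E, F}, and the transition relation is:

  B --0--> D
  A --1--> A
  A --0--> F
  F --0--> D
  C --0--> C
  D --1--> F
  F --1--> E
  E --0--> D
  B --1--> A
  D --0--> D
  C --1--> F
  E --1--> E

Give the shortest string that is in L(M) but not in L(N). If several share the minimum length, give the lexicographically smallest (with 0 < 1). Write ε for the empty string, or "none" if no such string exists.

ε

The empty string ε is accepted by M but not by N.
Since ε is the unique shortest string, it is the required witness.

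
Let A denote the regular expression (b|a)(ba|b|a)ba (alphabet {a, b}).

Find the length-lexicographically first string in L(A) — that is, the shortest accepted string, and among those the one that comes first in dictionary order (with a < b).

aaba

By inspection of the expression, no string of length less than 4 matches, and aaba is the lexicographically first match of length 4.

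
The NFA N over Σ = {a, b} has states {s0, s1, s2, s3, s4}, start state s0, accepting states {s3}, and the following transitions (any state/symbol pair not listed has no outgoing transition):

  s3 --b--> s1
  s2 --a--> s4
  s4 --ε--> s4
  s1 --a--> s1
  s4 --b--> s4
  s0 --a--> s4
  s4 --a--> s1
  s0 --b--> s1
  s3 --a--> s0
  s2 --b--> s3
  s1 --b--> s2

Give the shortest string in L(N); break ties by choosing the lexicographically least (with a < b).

A breadth-first search from s0 reaches an accepting state first via the path s0 → s1 → s2 → s3 on input bbb.
No string of length < 3 is accepted (BFS exhausts all shorter strings without reaching an accepting state), and bbb is the lexicographically least accepting string of length 3.

bbb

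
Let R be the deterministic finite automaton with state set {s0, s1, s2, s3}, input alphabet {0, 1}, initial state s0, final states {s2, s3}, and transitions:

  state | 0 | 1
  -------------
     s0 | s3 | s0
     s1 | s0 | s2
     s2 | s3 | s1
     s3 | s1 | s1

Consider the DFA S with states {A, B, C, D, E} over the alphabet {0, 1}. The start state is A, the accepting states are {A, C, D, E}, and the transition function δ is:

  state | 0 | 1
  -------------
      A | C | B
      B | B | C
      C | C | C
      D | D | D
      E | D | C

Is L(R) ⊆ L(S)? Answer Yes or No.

No

The string 10 is in L(R) but not in L(S).
So L(R) ⊄ L(S).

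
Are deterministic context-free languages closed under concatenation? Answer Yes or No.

Take L₁ = {ε, c} (finite, hence regular and DCFL) and L₂ = {c aⁿbⁿ : n≥0} ∪ {cc aⁿb²ⁿ : n≥0} (a DCFL: the number of leading c's tells the DPDA whether to pop one stack symbol per b or per two b's). Then L₁L₂ ∩ cca⁺b* = {cc aⁿbⁿ : n≥1} ∪ {cc aⁿb²ⁿ : n≥1}. If L₁L₂ were a DCFL, so would be this intersection with a regular set, and a DPDA for it started from its configuration after reading cc would accept {aⁿbⁿ : n≥1} ∪ {aⁿb²ⁿ : n≥1}, which no deterministic PDA accepts (a DPDA for it would have a single run on aⁿb²ⁿ, accepting after the prefix aⁿbⁿ and accepting again after n more b's; an ordinary PDA that simulates it on a's and b's and, at any moment when it is accepting, may switch to reading only a fresh letter d while feeding each d to the simulation as a b, would accept aⁱbʲdᵏ (k≥1) exactly when both aⁱbʲ and aⁱbʲ⁺ᵏ are in the language, i.e. its language intersected with the regular set a*b*d⁺ would be exactly {aⁿbⁿdⁿ : n≥1} — impossible, since context-free languages are closed under intersection with regular sets and {aⁿbⁿdⁿ} is not context-free). Hence L₁L₂ is not a DCFL.

No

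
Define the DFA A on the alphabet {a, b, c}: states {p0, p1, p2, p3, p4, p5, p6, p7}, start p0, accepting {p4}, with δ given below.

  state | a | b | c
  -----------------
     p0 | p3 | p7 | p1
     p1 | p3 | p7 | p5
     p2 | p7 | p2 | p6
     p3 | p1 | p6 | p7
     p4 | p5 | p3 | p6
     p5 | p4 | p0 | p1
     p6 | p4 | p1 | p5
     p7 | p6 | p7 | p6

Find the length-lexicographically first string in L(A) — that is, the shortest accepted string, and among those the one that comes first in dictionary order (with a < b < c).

A breadth-first search from p0 reaches an accepting state first via the path p0 → p3 → p6 → p4 on input aba.
No string of length < 3 is accepted (BFS exhausts all shorter strings without reaching an accepting state), and aba is the lexicographically least accepting string of length 3.

aba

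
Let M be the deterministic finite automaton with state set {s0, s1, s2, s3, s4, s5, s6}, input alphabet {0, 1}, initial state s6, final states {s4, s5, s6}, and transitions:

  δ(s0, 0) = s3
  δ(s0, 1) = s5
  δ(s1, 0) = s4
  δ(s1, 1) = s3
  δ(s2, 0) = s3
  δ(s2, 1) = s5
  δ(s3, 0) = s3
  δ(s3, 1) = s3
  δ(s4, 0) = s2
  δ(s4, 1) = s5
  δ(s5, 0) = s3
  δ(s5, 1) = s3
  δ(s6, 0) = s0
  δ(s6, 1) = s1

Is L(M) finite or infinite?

finite

The useful states (reachable from s6 and able to reach an accepting state) are {s0, s1, s2, s4, s5, s6}.
Restricted to these states the transition graph has no cycle, so every accepting path has bounded length and L is finite.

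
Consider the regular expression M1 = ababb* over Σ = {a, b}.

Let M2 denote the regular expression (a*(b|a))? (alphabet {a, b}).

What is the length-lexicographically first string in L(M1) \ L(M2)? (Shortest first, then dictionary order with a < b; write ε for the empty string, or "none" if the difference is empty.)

The string abab is accepted by M1 but not by M2.
No shorter string lies in the difference, and abab is the lexicographically first length-4 string in L(M1) \ L(M2).

abab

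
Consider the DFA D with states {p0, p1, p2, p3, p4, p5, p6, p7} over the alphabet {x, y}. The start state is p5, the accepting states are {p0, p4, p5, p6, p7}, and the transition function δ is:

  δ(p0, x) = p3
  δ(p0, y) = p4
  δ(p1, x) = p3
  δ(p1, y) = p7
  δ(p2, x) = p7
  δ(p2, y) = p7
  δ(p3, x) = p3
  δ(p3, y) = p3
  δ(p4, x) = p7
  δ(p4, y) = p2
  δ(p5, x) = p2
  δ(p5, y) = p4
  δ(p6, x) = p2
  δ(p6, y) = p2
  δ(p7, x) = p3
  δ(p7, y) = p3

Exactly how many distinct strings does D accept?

The useful subgraph on states {p2, p4, p5, p7} is acyclic, so L(D) is finite; the longest accepting path visits 4 useful states, giving maximum string length 3.
Counting accepting paths from p5 by length: 1 of length 0, 1 of length 1, 3 of length 2, 2 of length 3. Total 7.

7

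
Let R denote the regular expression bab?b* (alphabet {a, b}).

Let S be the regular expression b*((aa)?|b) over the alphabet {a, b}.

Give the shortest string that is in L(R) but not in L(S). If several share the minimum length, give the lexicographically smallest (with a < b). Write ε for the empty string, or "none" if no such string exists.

ba

The string ba is accepted by R but not by S.
No shorter string lies in the difference, and ba is the lexicographically first length-2 string in L(R) \ L(S).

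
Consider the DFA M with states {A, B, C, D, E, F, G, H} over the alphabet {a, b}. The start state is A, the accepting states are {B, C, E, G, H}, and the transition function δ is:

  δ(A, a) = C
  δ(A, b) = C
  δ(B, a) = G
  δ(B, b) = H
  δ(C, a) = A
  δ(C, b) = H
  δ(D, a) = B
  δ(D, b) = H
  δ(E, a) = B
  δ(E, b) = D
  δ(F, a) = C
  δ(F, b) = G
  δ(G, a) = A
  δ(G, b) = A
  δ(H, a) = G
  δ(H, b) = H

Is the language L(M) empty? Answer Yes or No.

The string a is accepted: the run A → C ends in the accepting state C.
Since at least one string is accepted, L(M) is not empty.

No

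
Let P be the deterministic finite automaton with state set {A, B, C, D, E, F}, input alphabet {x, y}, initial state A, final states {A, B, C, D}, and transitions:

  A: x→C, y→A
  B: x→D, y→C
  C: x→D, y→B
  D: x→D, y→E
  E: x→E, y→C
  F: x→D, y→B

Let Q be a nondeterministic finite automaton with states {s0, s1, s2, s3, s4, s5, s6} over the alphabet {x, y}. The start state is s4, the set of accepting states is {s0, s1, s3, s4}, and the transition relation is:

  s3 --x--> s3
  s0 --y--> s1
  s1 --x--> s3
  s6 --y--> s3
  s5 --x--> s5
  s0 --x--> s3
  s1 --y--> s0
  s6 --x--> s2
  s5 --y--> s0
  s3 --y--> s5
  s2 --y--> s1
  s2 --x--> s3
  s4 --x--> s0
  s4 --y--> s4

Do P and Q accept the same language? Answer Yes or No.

Exploring the product automaton P × Q from the start pair (A, s4), following both machines on each input symbol, reaches 5 state pairs: (A, s4), (C, s0), (D, s3), (B, s1), (E, s5).
P accepts in {A, B, C, D} and Q accepts in {s0, s1, s3, s4}. In every reachable pair the two components are either both accepting — (A, s4), (C, s0), (D, s3), (B, s1) — or both non-accepting, so no string is accepted by exactly one of the machines: L(P) \ L(Q) and L(Q) \ L(P) are both empty.
Hence every string is accepted by P iff it is accepted by Q, and the two languages coincide.

Yes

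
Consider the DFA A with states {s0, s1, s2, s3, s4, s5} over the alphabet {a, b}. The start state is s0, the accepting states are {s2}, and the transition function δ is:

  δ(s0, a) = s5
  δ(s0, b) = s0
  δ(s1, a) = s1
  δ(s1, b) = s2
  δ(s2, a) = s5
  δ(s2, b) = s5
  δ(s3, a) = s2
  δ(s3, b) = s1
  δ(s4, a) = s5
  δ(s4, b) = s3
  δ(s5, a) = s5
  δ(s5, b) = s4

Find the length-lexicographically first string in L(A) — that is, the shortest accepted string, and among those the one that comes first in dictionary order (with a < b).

abba

A breadth-first search from s0 reaches an accepting state first via the path s0 → s5 → s4 → s3 → s2 on input abba.
No string of length < 4 is accepted (BFS exhausts all shorter strings without reaching an accepting state), and abba is the lexicographically least accepting string of length 4.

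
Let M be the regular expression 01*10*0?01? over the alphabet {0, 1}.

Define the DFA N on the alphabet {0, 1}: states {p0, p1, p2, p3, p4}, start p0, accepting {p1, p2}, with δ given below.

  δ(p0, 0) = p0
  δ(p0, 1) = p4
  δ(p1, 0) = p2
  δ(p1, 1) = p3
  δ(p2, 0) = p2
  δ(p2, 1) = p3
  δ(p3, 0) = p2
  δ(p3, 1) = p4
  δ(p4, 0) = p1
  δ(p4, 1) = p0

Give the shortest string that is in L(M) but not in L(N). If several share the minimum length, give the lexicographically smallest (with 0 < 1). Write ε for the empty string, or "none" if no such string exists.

The string 0101 is accepted by M but not by N.
No shorter string lies in the difference, and 0101 is the lexicographically first length-4 string in L(M) \ L(N).

0101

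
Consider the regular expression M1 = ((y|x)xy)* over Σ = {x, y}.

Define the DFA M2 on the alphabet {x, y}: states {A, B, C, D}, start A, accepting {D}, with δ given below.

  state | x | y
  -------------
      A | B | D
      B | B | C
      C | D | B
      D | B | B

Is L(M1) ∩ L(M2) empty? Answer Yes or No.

Yes

Converting the expression M1 to a DFA (subset construction, then merging equivalent states) gives the minimal DFA with states {r0, r1, r2, r3}, start state r0, accepting states {r0} and transitions r0: x→r1, y→r1; r1: x→r2, y→r3; r2: x→r3, y→r0; r3: x→r3, y→r3.
Exploring the product automaton M1 × M2 from the start pair (r0, A), following both machines on each input symbol, reaches 8 state pairs: (r0, A), (r1, B), (r1, D), (r2, B), (r3, C), (r3, B), (r0, C), (r3, D).
M1 accepts in {r0} and M2 accepts in {D}; no reachable pair has both components accepting, so no string drives both machines to acceptance simultaneously and L(M1) ∩ L(M2) = ∅.
So no string is accepted by both, and the intersection is empty.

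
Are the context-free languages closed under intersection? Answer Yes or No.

{aⁿbⁿcᵐ : m,n≥0} and {aᵐbⁿcⁿ : m,n≥0} are both context-free, but their intersection {aⁿbⁿcⁿ : n≥0} is not (pumping lemma).

No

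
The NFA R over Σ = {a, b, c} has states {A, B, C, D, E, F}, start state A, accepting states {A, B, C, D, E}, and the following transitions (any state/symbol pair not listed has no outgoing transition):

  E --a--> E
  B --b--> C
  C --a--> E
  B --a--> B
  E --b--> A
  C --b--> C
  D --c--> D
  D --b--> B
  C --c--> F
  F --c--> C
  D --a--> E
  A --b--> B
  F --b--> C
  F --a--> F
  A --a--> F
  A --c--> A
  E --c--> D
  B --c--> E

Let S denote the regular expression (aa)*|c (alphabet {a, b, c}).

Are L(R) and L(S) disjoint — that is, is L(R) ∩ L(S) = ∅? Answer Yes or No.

No

The empty string ε is accepted by both R and S.
Hence L(R) ∩ L(S) ≠ ∅.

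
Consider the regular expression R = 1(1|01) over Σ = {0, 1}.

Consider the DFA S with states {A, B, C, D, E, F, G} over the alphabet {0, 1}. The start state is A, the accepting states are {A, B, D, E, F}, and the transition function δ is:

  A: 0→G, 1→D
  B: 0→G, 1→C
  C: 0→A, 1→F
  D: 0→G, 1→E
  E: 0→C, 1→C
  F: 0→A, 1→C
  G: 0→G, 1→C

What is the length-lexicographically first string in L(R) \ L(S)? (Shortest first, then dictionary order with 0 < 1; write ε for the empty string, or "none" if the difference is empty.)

101

The string 101 is accepted by R but not by S.
No shorter string lies in the difference, and 101 is the lexicographically first length-3 string in L(R) \ L(S).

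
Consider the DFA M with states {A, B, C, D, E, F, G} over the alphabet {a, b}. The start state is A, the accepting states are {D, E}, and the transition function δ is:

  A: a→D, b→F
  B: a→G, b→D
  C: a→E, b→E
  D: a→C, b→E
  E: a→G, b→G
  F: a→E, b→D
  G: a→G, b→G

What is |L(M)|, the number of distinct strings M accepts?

9

The useful subgraph on states {A, C, D, E, F} is acyclic, so L(M) is finite; the longest accepting path visits 5 useful states, giving maximum string length 4.
Counting accepting paths from A by length: 1 of length 1, 3 of length 2, 3 of length 3, 2 of length 4. Total 9.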